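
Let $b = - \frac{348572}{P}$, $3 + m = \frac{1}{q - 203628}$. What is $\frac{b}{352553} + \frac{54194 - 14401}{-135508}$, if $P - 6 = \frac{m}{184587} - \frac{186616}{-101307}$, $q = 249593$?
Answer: $- \frac{388404395254678305894131}{925355316816093343692716} \approx -0.41974$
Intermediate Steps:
$m = - \frac{137894}{45965}$ ($m = -3 + \frac{1}{249593 - 203628} = -3 + \frac{1}{45965} = - \frac{137894}{45965} \approx -3.0$)
$P = \frac{2246865955209644}{286514480393895}$ ($P = 6 - \left(- \frac{186616}{101307} + \frac{137894}{8484541455}\right) = 6 - - \frac{527779072846274}{286514480393895} = 6 + \left(- \frac{137894}{8484541455} + \frac{186616}{101307}\right) = 6 + \frac{527779072846274}{286514480393895} = \frac{2246865955209644}{286514480393895} \approx 7.8421$)
$b = - \frac{24967731364965191985}{561716488802411}$ ($b = - \frac{348572}{\frac{2246865955209644}{286514480393895}} = \left(-348572\right) \frac{286514480393895}{2246865955209644} = - \frac{24967731364965191985}{561716488802411} \approx -44449.0$)
$\frac{b}{352553} + \frac{54194 - 14401}{-135508} = - \frac{24967731364965191985}{561716488802411 \cdot 352553} + \frac{54194 - 14401}{-135508} = \left(- \frac{24967731364965191985}{561716488802411}\right) \frac{1}{352553} + \left(54194 - 14401\right) \left(- \frac{1}{135508}\right) = - \frac{860956253964316965}{6828787354370910527} + 39793 \left(- \frac{1}{135508}\right) = - \frac{860956253964316965}{6828787354370910527} - \frac{39793}{135508} = - \frac{388404395254678305894131}{925355316816093343692716}$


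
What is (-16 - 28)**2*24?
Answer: 46464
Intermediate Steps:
(-16 - 28)**2*24 = (-44)**2*24 = 1936*24 = 46464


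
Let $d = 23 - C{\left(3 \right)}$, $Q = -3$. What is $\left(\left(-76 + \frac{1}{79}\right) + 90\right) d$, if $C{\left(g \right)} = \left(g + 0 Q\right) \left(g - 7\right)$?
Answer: $\frac{38745}{79} \approx 490.44$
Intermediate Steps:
$C{\left(g \right)} = g \left(-7 + g\right)$ ($C{\left(g \right)} = \left(g + 0 \left(-3\right)\right) \left(g - 7\right) = \left(g + 0\right) \left(-7 + g\right) = g \left(-7 + g\right)$)
$d = 35$ ($d = 23 - 3 \left(-7 + 3\right) = 23 - 3 \left(-4\right) = 23 - -12 = 23 + 12 = 35$)
$\left(\left(-76 + \frac{1}{79}\right) + 90\right) d = \left(\left(-76 + \frac{1}{79}\right) + 90\right) 35 = \left(- \frac{6003}{79} + 90\right) 35 = \frac{1107}{79} \cdot 35 = \frac{38745}{79}$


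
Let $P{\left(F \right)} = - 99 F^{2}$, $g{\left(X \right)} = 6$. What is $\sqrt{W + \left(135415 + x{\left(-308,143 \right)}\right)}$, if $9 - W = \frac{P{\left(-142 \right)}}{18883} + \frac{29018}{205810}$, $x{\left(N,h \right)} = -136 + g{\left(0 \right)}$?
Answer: $\frac{\sqrt{4225196109820436608045}}{176650465} \approx 367.97$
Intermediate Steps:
$x{\left(N,h \right)} = -130$ ($x{\left(N,h \right)} = -136 + 6 = -130$)
$W = \frac{20239735288}{176650465}$ ($W = 9 - \left(\frac{\left(-99\right) \left(-142\right)^{2}}{18883} + \frac{29018}{205810}\right) = 9 - \left(\left(-99\right) 20164 \cdot \frac{1}{18883} + 29018 \cdot \frac{1}{205810}\right) = 9 - \left(\left(-1996236\right) \frac{1}{18883} + \frac{1319}{9355}\right) = 9 - \left(- \frac{1996236}{18883} + \frac{1319}{9355}\right) = 9 - - \frac{18649881103}{176650465} = 9 + \frac{18649881103}{176650465} = \frac{20239735288}{176650465} \approx 114.58$)
$\sqrt{W + \left(135415 + x{\left(-308,143 \right)}\right)} = \sqrt{\frac{20239735288}{176650465} + \left(135415 - 130\right)} = \sqrt{\frac{20239735288}{176650465} + 135285} = \sqrt{\frac{23918397892813}{176650465}} = \frac{\sqrt{4225196109820436608045}}{176650465}$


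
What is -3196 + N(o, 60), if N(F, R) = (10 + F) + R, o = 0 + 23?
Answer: -3103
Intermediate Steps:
o = 23
N(F, R) = 10 + F + R
-3196 + N(o, 60) = -3196 + (10 + 23 + 60) = -3196 + 93 = -3103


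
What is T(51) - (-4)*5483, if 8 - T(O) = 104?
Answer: 21836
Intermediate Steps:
T(O) = -96 (T(O) = 8 - 1*104 = 8 - 104 = -96)
T(51) - (-4)*5483 = -96 - (-4)*5483 = -96 - 1*(-21932) = -96 + 21932 = 21836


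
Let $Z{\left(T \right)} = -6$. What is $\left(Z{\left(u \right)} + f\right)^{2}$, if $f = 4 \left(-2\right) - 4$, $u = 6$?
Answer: $324$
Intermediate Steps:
$f = -12$ ($f = -8 - 4 = -12$)
$\left(Z{\left(u \right)} + f\right)^{2} = \left(-6 - 12\right)^{2} = \left(-18\right)^{2} = 324$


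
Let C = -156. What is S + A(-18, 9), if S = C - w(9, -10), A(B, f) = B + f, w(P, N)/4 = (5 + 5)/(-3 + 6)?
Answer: -535/3 ≈ -178.33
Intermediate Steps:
w(P, N) = 40/3 (w(P, N) = 4*((5 + 5)/(-3 + 6)) = 4*(10/3) = 40/3)
S = -508/3 (S = -156 - 1*40/3 = -156 - 40/3 = -508/3 ≈ -169.33)
S + A(-18, 9) = -508/3 + (-18 + 9) = -508/3 - 9 = -535/3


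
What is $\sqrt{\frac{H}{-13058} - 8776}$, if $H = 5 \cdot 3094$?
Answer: $\frac{i \sqrt{374152434431}}{6529} \approx 93.687 i$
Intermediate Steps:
$H = 15470$
$\sqrt{\frac{H}{-13058} - 8776} = \sqrt{\frac{15470}{-13058} - 8776} = \sqrt{15470 \left(- \frac{1}{13058}\right) - 8776} = \sqrt{- \frac{7735}{6529} - 8776} = \sqrt{- \frac{57306239}{6529}} = \frac{i \sqrt{374152434431}}{6529}$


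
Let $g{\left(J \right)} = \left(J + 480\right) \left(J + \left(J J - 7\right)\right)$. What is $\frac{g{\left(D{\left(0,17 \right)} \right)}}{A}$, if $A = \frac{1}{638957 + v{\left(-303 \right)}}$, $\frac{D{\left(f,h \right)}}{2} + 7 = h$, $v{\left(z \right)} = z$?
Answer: $131882051000$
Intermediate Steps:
$D{\left(f,h \right)} = -14 + 2 h$
$g{\left(J \right)} = \left(480 + J\right) \left(-7 + J + J^{2}\right)$ ($g{\left(J \right)} = \left(480 + J\right) \left(J + \left(J^{2} - 7\right)\right) = \left(480 + J\right) \left(J + \left(-7 + J^{2}\right)\right) = \left(480 + J\right) \left(-7 + J + J^{2}\right)$)
$A = \frac{1}{638654}$ ($A = \frac{1}{638957 - 303} = \frac{1}{638654} \approx 1.5658 \cdot 10^{-6}$)
$\frac{g{\left(D{\left(0,17 \right)} \right)}}{A} = \left(-3360 + \left(-14 + 2 \cdot 17\right)^{3} + 473 \left(-14 + 2 \cdot 17\right) + 481 \left(-14 + 2 \cdot 17\right)^{2}\right) \frac{1}{\frac{1}{638654}} = \left(-3360 + \left(-14 + 34\right)^{3} + 473 \left(-14 + 34\right) + 481 \left(-14 + 34\right)^{2}\right) 638654 = \left(-3360 + 20^{3} + 473 \cdot 20 + 481 \cdot 20^{2}\right) 638654 = \left(-3360 + 8000 + 9460 + 481 \cdot 400\right) 638654 = \left(-3360 + 8000 + 9460 + 192400\right) 638654 = 206500 \cdot 638654 = 131882051000$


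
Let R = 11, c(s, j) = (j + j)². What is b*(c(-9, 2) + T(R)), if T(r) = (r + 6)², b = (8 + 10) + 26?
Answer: 13420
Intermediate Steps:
c(s, j) = 4*j² (c(s, j) = (2*j)² = 4*j²)
b = 44 (b = 18 + 26 = 44)
T(r) = (6 + r)²
b*(c(-9, 2) + T(R)) = 44*(4*2² + (6 + 11)²) = 44*(4*4 + 17²) = 44*(16 + 289) = 44*305 = 13420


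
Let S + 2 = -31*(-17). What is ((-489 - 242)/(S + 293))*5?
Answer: -3655/818 ≈ -4.4682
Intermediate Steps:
S = 525 (S = -2 - 31*(-17) = -2 + 527 = 525)
((-489 - 242)/(S + 293))*5 = ((-489 - 242)/(525 + 293))*5 = -731/818*5 = -3655/818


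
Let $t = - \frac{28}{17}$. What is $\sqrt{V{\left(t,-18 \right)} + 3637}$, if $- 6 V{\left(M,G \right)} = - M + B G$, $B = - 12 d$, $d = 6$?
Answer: $\frac{\sqrt{8897307}}{51} \approx 58.487$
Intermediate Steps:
$t = - \frac{28}{17}$ ($t = \left(-28\right) \frac{1}{17} = - \frac{28}{17} \approx -1.6471$)
$B = -72$ ($B = \left(-12\right) 6 = -72$)
$V{\left(M,G \right)} = 12 G + \frac{M}{6}$ ($V{\left(M,G \right)} = - \frac{- M - 72 G}{6} = 12 G + \frac{M}{6}$)
$\sqrt{V{\left(t,-18 \right)} + 3637} = \sqrt{\left(12 \left(-18\right) + \frac{1}{6} \left(- \frac{28}{17}\right)\right) + 3637} = \sqrt{\left(-216 - \frac{14}{51}\right) + 3637} = \sqrt{- \frac{11030}{51} + 3637} = \sqrt{\frac{174457}{51}} = \frac{\sqrt{8897307}}{51}$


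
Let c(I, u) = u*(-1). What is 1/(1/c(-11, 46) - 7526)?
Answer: -46/346197 ≈ -0.00013287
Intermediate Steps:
c(I, u) = -u
1/(1/c(-11, 46) - 7526) = 1/(1/(-1*46) - 7526) = 1/(1/(-46) - 7526) = 1/(-1/46 - 7526) = 1/(-346197/46) = -46/346197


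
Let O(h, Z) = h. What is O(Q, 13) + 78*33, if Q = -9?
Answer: 2565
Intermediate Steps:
O(Q, 13) + 78*33 = -9 + 78*33 = -9 + 2574 = 2565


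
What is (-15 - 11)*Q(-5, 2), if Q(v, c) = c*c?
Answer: -104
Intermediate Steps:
Q(v, c) = c**2
(-15 - 11)*Q(-5, 2) = (-15 - 11)*2**2 = -26*4 = -104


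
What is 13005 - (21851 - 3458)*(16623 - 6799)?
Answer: -180679827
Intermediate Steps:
13005 - (21851 - 3458)*(16623 - 6799) = 13005 - 18393*9824 = 13005 - 1*180692832 = 13005 - 180692832 = -180679827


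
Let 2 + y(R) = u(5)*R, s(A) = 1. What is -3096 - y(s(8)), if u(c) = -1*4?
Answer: -3090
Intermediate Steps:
u(c) = -4
y(R) = -2 - 4*R
-3096 - y(s(8)) = -3096 - (-2 - 4*1) = -3096 - (-2 - 4) = -3096 - 1*(-6) = -3096 + 6 = -3090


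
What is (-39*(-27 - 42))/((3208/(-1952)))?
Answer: -656604/401 ≈ -1637.4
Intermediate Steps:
(-39*(-27 - 42))/((3208/(-1952))) = (-39*(-69))/((3208*(-1/1952))) = 2691/(-401/244) = 2691*(-244/401) = -656604/401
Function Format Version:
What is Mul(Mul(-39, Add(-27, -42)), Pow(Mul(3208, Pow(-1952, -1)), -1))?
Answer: Rational(-656604, 401) ≈ -1637.4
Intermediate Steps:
Mul(Mul(-39, Add(-27, -42)), Pow(Mul(3208, Pow(-1952, -1)), -1)) = Mul(Mul(-39, -69), Pow(Mul(3208, Rational(-1, 1952)), -1)) = Mul(2691, Pow(Rational(-401, 244), -1)) = Mul(2691, Rational(-244, 401)) = Rational(-656604, 401)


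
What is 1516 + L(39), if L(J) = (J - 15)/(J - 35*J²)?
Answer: 6720426/4433 ≈ 1516.0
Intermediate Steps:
L(J) = (-15 + J)/(J - 35*J²)
1516 + L(39) = 1516 + (15 - 1*39)/(39*(-1 + 35*39)) = 1516 + (15 - 39)/(39*(-1 + 1365)) = 1516 + (1/39)*(-24)/1364 = 1516 + (1/39)*(1/1364)*(-24) = 1516 - 2/4433 = 6720426/4433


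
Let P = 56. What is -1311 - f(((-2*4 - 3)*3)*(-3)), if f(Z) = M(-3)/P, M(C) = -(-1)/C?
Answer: -220247/168 ≈ -1311.0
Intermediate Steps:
M(C) = 1/C
f(Z) = -1/168 (f(Z) = 1/(-3*56) = -⅓*1/56 = -1/168)
-1311 - f(((-2*4 - 3)*3)*(-3)) = -1311 - 1*(-1/168) = -1311 + 1/168 = -220247/168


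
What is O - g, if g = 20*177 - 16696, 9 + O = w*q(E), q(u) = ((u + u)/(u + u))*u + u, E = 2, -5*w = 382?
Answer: 64207/5 ≈ 12841.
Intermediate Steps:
w = -382/5 (w = -⅕*382 = -382/5 ≈ -76.400)
q(u) = 2*u (q(u) = ((2*u)/((2*u)))*u + u = ((2*u)*(1/(2*u)))*u + u = 1*u + u = u + u = 2*u)
O = -1573/5 (O = -9 - 764*2/5 = -9 - 382/5*4 = -9 - 1528/5 = -1573/5 ≈ -314.60)
g = -13156 (g = 3540 - 16696 = -13156)
O - g = -1573/5 - 1*(-13156) = -1573/5 + 13156 = 64207/5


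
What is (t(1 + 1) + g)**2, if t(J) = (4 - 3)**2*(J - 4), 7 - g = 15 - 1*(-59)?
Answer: 4761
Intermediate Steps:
g = -67 (g = 7 - (15 - 1*(-59)) = 7 - (15 + 59) = 7 - 1*74 = 7 - 74 = -67)
t(J) = -4 + J (t(J) = 1**2*(-4 + J) = 1*(-4 + J) = -4 + J)
(t(1 + 1) + g)**2 = ((-4 + (1 + 1)) - 67)**2 = ((-4 + 2) - 67)**2 = (-2 - 67)**2 = (-69)**2 = 4761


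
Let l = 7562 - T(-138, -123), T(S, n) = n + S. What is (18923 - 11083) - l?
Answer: 17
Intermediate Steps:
T(S, n) = S + n
l = 7823 (l = 7562 - (-138 - 123) = 7562 - 1*(-261) = 7562 + 261 = 7823)
(18923 - 11083) - l = (18923 - 11083) - 1*7823 = 7840 - 7823 = 17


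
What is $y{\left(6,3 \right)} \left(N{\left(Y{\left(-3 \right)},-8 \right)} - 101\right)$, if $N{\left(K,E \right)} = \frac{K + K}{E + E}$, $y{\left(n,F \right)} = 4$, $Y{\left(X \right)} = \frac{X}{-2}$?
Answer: $- \frac{1619}{4} \approx -404.75$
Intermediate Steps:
$Y{\left(X \right)} = - \frac{X}{2}$ ($Y{\left(X \right)} = X \left(- \frac{1}{2}\right) = - \frac{X}{2}$)
$N{\left(K,E \right)} = \frac{K}{E}$ ($N{\left(K,E \right)} = \frac{2 K}{2 E} = 2 K \frac{1}{2 E} = \frac{K}{E}$)
$y{\left(6,3 \right)} \left(N{\left(Y{\left(-3 \right)},-8 \right)} - 101\right) = 4 \left(\frac{\left(- \frac{1}{2}\right) \left(-3\right)}{-8} - 101\right) = 4 \left(\frac{3}{2} \left(- \frac{1}{8}\right) - 101\right) = 4 \left(- \frac{3}{16} - 101\right) = 4 \left(- \frac{1619}{16}\right) = - \frac{1619}{4}$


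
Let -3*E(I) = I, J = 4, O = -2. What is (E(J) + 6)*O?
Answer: -28/3 ≈ -9.3333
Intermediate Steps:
E(I) = -I/3
(E(J) + 6)*O = (-⅓*4 + 6)*(-2) = (-4/3 + 6)*(-2) = (14/3)*(-2) = -28/3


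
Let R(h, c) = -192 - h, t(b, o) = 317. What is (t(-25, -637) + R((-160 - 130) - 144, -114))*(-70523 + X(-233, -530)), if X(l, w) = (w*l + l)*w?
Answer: -36556773747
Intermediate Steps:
X(l, w) = w*(l + l*w) (X(l, w) = (l*w + l)*w = (l + l*w)*w = w*(l + l*w))
(t(-25, -637) + R((-160 - 130) - 144, -114))*(-70523 + X(-233, -530)) = (317 + (-192 - ((-160 - 130) - 144)))*(-70523 - 233*(-530)*(1 - 530)) = (317 + (-192 - (-290 - 144)))*(-70523 - 233*(-530)*(-529)) = (317 + (-192 - 1*(-434)))*(-70523 - 65326210) = (317 + (-192 + 434))*(-65396733) = (317 + 242)*(-65396733) = 559*(-65396733) = -36556773747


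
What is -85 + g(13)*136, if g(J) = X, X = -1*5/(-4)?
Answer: 85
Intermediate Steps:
X = 5/4 (X = -5*(-1/4) = 5/4 ≈ 1.2500)
g(J) = 5/4
-85 + g(13)*136 = -85 + (5/4)*136 = -85 + 170 = 85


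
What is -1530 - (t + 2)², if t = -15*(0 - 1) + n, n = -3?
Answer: -1726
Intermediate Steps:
t = 12 (t = -15*(0 - 1) - 3 = -15*(-1) - 3 = -3*(-5) - 3 = 15 - 3 = 12)
-1530 - (t + 2)² = -1530 - (12 + 2)² = -1530 - 1*14² = -1530 - 1*196 = -1530 - 196 = -1726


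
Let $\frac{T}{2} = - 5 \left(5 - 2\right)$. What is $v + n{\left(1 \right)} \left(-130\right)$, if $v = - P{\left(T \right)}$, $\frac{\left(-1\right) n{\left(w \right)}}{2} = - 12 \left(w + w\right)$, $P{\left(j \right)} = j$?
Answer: $-6210$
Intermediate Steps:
$T = -30$ ($T = 2 \left(- 5 \left(5 - 2\right)\right) = 2 \left(\left(-5\right) 3\right) = 2 \left(-15\right) = -30$)
$n{\left(w \right)} = 48 w$ ($n{\left(w \right)} = - 2 \left(- 12 \left(w + w\right)\right) = - 2 \left(- 12 \cdot 2 w\right) = - 2 \left(- 24 w\right) = 48 w$)
$v = 30$ ($v = \left(-1\right) \left(-30\right) = 30$)
$v + n{\left(1 \right)} \left(-130\right) = 30 + 48 \cdot 1 \left(-130\right) = 30 + 48 \left(-130\right) = 30 - 6240 = -6210$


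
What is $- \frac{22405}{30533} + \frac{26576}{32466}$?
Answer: $\frac{42022139}{495642189} \approx 0.084783$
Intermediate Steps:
$- \frac{22405}{30533} + \frac{26576}{32466} = \left(-22405\right) \frac{1}{30533} + 26576 \cdot \frac{1}{32466} = - \frac{22405}{30533} + \frac{13288}{16233} = \frac{42022139}{495642189}$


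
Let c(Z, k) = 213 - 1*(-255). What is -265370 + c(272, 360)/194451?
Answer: -17200487134/64817 ≈ -2.6537e+5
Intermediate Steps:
c(Z, k) = 468 (c(Z, k) = 213 + 255 = 468)
-265370 + c(272, 360)/194451 = -265370 + 468/194451 = -265370 + 468*(1/194451) = -265370 + 156/64817 = -17200487134/64817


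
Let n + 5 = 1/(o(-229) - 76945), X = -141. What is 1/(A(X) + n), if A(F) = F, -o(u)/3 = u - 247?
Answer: -75517/11025483 ≈ -0.0068493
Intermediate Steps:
o(u) = 741 - 3*u (o(u) = -3*(u - 247) = -3*(-247 + u) = 741 - 3*u)
n = -377586/75517 (n = -5 + 1/((741 - 3*(-229)) - 76945) = -5 + 1/((741 + 687) - 76945) = -5 + 1/(1428 - 76945) = -5 + 1/(-75517) = -5 - 1/75517 = -377586/75517 ≈ -5.0000)
1/(A(X) + n) = 1/(-141 - 377586/75517) = 1/(-11025483/75517) = -75517/11025483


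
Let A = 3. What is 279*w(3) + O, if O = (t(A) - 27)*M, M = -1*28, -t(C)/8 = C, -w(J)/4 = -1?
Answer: 2544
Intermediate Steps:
w(J) = 4 (w(J) = -4*(-1) = 4)
t(C) = -8*C
M = -28
O = 1428 (O = (-8*3 - 27)*(-28) = (-24 - 27)*(-28) = -51*(-28) = 1428)
279*w(3) + O = 279*4 + 1428 = 1116 + 1428 = 2544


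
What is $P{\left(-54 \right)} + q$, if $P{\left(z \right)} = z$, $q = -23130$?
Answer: $-23184$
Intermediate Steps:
$P{\left(-54 \right)} + q = -54 - 23130 = -23184$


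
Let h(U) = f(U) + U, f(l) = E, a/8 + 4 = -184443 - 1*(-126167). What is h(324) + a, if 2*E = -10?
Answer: -465921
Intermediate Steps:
a = -466240 (a = -32 + 8*(-184443 - 1*(-126167)) = -32 + 8*(-184443 + 126167) = -32 + 8*(-58276) = -32 - 466208 = -466240)
E = -5 (E = (½)*(-10) = -5)
f(l) = -5
h(U) = -5 + U
h(324) + a = (-5 + 324) - 466240 = 319 - 466240 = -465921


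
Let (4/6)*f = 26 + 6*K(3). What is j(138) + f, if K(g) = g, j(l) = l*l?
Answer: 19110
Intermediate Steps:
j(l) = l**2
f = 66 (f = 3*(26 + 6*3)/2 = 3*(26 + 18)/2 = (3/2)*44 = 66)
j(138) + f = 138**2 + 66 = 19044 + 66 = 19110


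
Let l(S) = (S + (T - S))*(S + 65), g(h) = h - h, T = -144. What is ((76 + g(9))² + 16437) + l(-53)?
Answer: 20485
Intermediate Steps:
g(h) = 0
l(S) = -9360 - 144*S (l(S) = (S + (-144 - S))*(S + 65) = -144*(65 + S) = -9360 - 144*S)
((76 + g(9))² + 16437) + l(-53) = ((76 + 0)² + 16437) + (-9360 - 144*(-53)) = (76² + 16437) + (-9360 + 7632) = (5776 + 16437) - 1728 = 22213 - 1728 = 20485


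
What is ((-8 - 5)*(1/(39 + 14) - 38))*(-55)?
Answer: -1439295/53 ≈ -27157.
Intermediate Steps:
((-8 - 5)*(1/(39 + 14) - 38))*(-55) = -13*(1/53 - 38)*(-55) = -13*(-2013/53)*(-55) = (26169/53)*(-55) = -1439295/53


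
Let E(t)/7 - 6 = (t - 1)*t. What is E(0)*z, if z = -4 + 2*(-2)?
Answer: -336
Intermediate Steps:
E(t) = 42 + 7*t*(-1 + t) (E(t) = 42 + 7*((t - 1)*t) = 42 + 7*((-1 + t)*t) = 42 + 7*(t*(-1 + t)) = 42 + 7*t*(-1 + t))
z = -8 (z = -4 - 4 = -8)
E(0)*z = (42 - 7*0 + 7*0²)*(-8) = (42 + 0 + 7*0)*(-8) = (42 + 0 + 0)*(-8) = 42*(-8) = -336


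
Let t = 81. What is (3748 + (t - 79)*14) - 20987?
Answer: -17211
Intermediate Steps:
(3748 + (t - 79)*14) - 20987 = (3748 + (81 - 79)*14) - 20987 = (3748 + 2*14) - 20987 = (3748 + 28) - 20987 = 3776 - 20987 = -17211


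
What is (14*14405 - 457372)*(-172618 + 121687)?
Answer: 13023158562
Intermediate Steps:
(14*14405 - 457372)*(-172618 + 121687) = (201670 - 457372)*(-50931) = -255702*(-50931) = 13023158562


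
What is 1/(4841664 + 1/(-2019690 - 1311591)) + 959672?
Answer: 15478495266523372057/16128943291583 ≈ 9.5967e+5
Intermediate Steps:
1/(4841664 + 1/(-2019690 - 1311591)) + 959672 = 1/(4841664 + 1/(-3331281)) + 959672 = 1/(4841664 - 1/3331281) + 959672 = 1/(16128943291583/3331281) + 959672 = 3331281/16128943291583 + 959672 = 15478495266523372057/16128943291583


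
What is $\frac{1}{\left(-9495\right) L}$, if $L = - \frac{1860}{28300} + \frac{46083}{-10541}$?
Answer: $\frac{2983103}{125690552442} \approx 2.3734 \cdot 10^{-5}$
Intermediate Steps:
$L = - \frac{66187758}{14915515}$ ($L = \left(-1860\right) \frac{1}{28300} + 46083 \left(- \frac{1}{10541}\right) = - \frac{93}{1415} - \frac{46083}{10541} = - \frac{66187758}{14915515} \approx -4.4375$)
$\frac{1}{\left(-9495\right) L} = \frac{1}{\left(-9495\right) \left(- \frac{66187758}{14915515}\right)} = \left(- \frac{1}{9495}\right) \left(- \frac{14915515}{66187758}\right) = \frac{2983103}{125690552442}$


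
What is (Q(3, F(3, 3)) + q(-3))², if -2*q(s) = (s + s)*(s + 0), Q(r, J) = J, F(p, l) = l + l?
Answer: 9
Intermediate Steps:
F(p, l) = 2*l
q(s) = -s² (q(s) = -(s + s)*(s + 0)/2 = -2*s*s/2 = -s²)
(Q(3, F(3, 3)) + q(-3))² = (2*3 - 1*(-3)²)² = (6 - 1*9)² = (6 - 9)² = (-3)² = 9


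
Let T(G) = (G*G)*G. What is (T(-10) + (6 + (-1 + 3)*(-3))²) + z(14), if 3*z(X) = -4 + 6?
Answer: -2998/3 ≈ -999.33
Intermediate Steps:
z(X) = ⅔ (z(X) = (-4 + 6)/3 = (⅓)*2 = ⅔)
T(G) = G³ (T(G) = G²*G = G³)
(T(-10) + (6 + (-1 + 3)*(-3))²) + z(14) = ((-10)³ + (6 + (-1 + 3)*(-3))²) + ⅔ = (-1000 + (6 + 2*(-3))²) + ⅔ = (-1000 + (6 - 6)²) + ⅔ = (-1000 + 0²) + ⅔ = (-1000 + 0) + ⅔ = -1000 + ⅔ = -2998/3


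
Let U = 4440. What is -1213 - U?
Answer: -5653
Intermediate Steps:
-1213 - U = -1213 - 1*4440 = -1213 - 4440 = -5653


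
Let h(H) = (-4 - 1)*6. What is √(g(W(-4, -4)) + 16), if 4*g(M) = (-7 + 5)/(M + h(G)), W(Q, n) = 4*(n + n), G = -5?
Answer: √61535/62 ≈ 4.0010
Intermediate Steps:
W(Q, n) = 8*n (W(Q, n) = 4*(2*n) = 8*n)
h(H) = -30 (h(H) = -5*6 = -30)
g(M) = -1/(2*(-30 + M)) (g(M) = ((-7 + 5)/(M - 30))/4 = (-2/(-30 + M))/4 = -1/(2*(-30 + M)))
√(g(W(-4, -4)) + 16) = √(-1/(-60 + 2*(8*(-4))) + 16) = √(-1/(-60 + 2*(-32)) + 16) = √(-1/(-60 - 64) + 16) = √(-1/(-124) + 16) = √(-1*(-1/124) + 16) = √(1/124 + 16) = √(1985/124) = √61535/62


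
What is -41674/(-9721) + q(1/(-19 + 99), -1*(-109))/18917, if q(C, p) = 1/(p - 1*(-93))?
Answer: 159246115437/37146215714 ≈ 4.2870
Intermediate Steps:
q(C, p) = 1/(93 + p) (q(C, p) = 1/(p + 93) = 1/(93 + p))
-41674/(-9721) + q(1/(-19 + 99), -1*(-109))/18917 = -41674/(-9721) + 1/((93 - 1*(-109))*18917) = -41674*(-1/9721) + (1/18917)/(93 + 109) = 41674/9721 + (1/18917)/202 = 41674/9721 + (1/202)*(1/18917) = 41674/9721 + 1/3821234 = 159246115437/37146215714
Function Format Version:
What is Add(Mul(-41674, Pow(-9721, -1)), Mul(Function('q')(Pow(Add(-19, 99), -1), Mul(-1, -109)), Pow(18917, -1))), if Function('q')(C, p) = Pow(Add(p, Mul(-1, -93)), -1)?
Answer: Rational(159246115437, 37146215714) ≈ 4.2870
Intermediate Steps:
Function('q')(C, p) = Pow(Add(93, p), -1) (Function('q')(C, p) = Pow(Add(p, 93), -1) = Pow(Add(93, p), -1))
Add(Mul(-41674, Pow(-9721, -1)), Mul(Function('q')(Pow(Add(-19, 99), -1), Mul(-1, -109)), Pow(18917, -1))) = Add(Mul(-41674, Pow(-9721, -1)), Mul(Pow(Add(93, Mul(-1, -109)), -1), Pow(18917, -1))) = Add(Mul(-41674, Rational(-1, 9721)), Mul(Pow(Add(93, 109), -1), Rational(1, 18917))) = Add(Rational(41674, 9721), Mul(Pow(202, -1), Rational(1, 18917))) = Add(Rational(41674, 9721), Mul(Rational(1, 202), Rational(1, 18917))) = Add(Rational(41674, 9721), Rational(1, 3821234)) = Rational(159246115437, 37146215714)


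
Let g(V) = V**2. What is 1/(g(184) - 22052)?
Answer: 1/11804 ≈ 8.4717e-5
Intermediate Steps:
1/(g(184) - 22052) = 1/(184**2 - 22052) = 1/(33856 - 22052) = 1/11804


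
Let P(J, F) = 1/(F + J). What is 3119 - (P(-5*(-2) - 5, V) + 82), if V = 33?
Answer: 115405/38 ≈ 3037.0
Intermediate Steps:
3119 - (P(-5*(-2) - 5, V) + 82) = 3119 - (1/(33 + (-5*(-2) - 5)) + 82) = 3119 - (1/(33 + (10 - 5)) + 82) = 3119 - (1/(33 + 5) + 82) = 3119 - (1/38 + 82) = 3119 - 1*3117/38 = 3119 - 3117/38 = 115405/38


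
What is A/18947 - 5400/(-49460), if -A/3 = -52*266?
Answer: 107735298/46855931 ≈ 2.2993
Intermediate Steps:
A = 41496 (A = -(-156)*266 = -3*(-13832) = 41496)
A/18947 - 5400/(-49460) = 41496/18947 - 5400/(-49460) = 41496*(1/18947) - 5400*(-1/49460) = 41496/18947 + 270/2473 = 107735298/46855931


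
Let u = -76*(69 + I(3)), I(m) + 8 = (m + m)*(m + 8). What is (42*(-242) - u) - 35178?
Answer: -35690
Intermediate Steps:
I(m) = -8 + 2*m*(8 + m) (I(m) = -8 + (m + m)*(m + 8) = -8 + (2*m)*(8 + m) = -8 + 2*m*(8 + m))
u = -9652 (u = -76*(69 + (-8 + 2*3² + 16*3)) = -76*(69 + (-8 + 2*9 + 48)) = -76*(69 + (-8 + 18 + 48)) = -76*(69 + 58) = -76*127 = -9652)
(42*(-242) - u) - 35178 = (42*(-242) - 1*(-9652)) - 35178 = (-10164 + 9652) - 35178 = -512 - 35178 = -35690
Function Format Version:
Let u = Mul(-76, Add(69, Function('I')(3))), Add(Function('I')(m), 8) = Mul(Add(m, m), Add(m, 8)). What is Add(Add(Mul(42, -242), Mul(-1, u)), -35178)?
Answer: -35690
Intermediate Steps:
Function('I')(m) = Add(-8, Mul(2, m, Add(8, m))) (Function('I')(m) = Add(-8, Mul(Add(m, m), Add(m, 8))) = Add(-8, Mul(Mul(2, m), Add(8, m))) = Add(-8, Mul(2, m, Add(8, m))))
u = -9652 (u = Mul(-76, Add(69, Add(-8, Mul(2, Pow(3, 2)), Mul(16, 3)))) = Mul(-76, Add(69, Add(-8, Mul(2, 9), 48))) = Mul(-76, Add(69, Add(-8, 18, 48))) = Mul(-76, Add(69, 58)) = Mul(-76, 127) = -9652)
Add(Add(Mul(42, -242), Mul(-1, u)), -35178) = Add(Add(Mul(42, -242), Mul(-1, -9652)), -35178) = Add(Add(-10164, 9652), -35178) = Add(-512, -35178) = -35690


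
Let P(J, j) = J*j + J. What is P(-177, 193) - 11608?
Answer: -45946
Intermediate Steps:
P(J, j) = J + J*j
P(-177, 193) - 11608 = -177*(1 + 193) - 11608 = -177*194 - 11608 = -34338 - 11608 = -45946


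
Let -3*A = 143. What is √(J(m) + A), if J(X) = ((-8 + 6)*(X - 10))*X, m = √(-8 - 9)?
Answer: √(-123 + 180*I*√17)/3 ≈ 5.9127 + 6.9733*I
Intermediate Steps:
A = -143/3 (A = -⅓*143 = -143/3 ≈ -47.667)
m = I*√17 (m = √(-17) = I*√17 ≈ 4.1231*I)
J(X) = X*(20 - 2*X) (J(X) = (-2*(-10 + X))*X = (20 - 2*X)*X = X*(20 - 2*X))
√(J(m) + A) = √(2*(I*√17)*(10 - I*√17) - 143/3) = √(2*I*√17*(10 - I*√17) - 143/3) = √(-143/3 + 2*I*√17*(10 - I*√17))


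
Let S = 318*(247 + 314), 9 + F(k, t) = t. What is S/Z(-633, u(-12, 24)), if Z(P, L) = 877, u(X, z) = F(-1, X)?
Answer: 178398/877 ≈ 203.42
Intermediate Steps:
F(k, t) = -9 + t
u(X, z) = -9 + X
S = 178398 (S = 318*561 = 178398)
S/Z(-633, u(-12, 24)) = 178398/877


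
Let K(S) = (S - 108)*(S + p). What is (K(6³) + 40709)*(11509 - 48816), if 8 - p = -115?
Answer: -2884614547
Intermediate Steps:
p = 123 (p = 8 - 1*(-115) = 8 + 115 = 123)
K(S) = (-108 + S)*(123 + S) (K(S) = (S - 108)*(S + 123) = (-108 + S)*(123 + S))
(K(6³) + 40709)*(11509 - 48816) = ((-13284 + (6³)² + 15*6³) + 40709)*(11509 - 48816) = ((-13284 + 216² + 15*216) + 40709)*(-37307) = ((-13284 + 46656 + 3240) + 40709)*(-37307) = (36612 + 40709)*(-37307) = 77321*(-37307) = -2884614547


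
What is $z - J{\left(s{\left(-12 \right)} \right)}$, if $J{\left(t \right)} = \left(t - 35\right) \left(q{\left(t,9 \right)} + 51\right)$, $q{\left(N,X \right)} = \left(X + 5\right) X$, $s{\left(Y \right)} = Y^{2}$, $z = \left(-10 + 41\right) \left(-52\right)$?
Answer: $-20905$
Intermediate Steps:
$z = -1612$ ($z = 31 \left(-52\right) = -1612$)
$q{\left(N,X \right)} = X \left(5 + X\right)$ ($q{\left(N,X \right)} = \left(5 + X\right) X = X \left(5 + X\right)$)
$J{\left(t \right)} = -6195 + 177 t$ ($J{\left(t \right)} = \left(t - 35\right) \left(9 \left(5 + 9\right) + 51\right) = \left(-35 + t\right) \left(9 \cdot 14 + 51\right) = \left(-35 + t\right) \left(126 + 51\right) = \left(-35 + t\right) 177 = -6195 + 177 t$)
$z - J{\left(s{\left(-12 \right)} \right)} = -1612 - \left(-6195 + 177 \left(-12\right)^{2}\right) = -1612 - \left(-6195 + 177 \cdot 144\right) = -1612 - \left(-6195 + 25488\right) = -1612 - 19293 = -20905$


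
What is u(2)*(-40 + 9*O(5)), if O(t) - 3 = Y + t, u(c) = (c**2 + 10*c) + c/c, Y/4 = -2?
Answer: -1000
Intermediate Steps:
Y = -8 (Y = 4*(-2) = -8)
u(c) = 1 + c**2 + 10*c (u(c) = (c**2 + 10*c) + 1 = 1 + c**2 + 10*c)
O(t) = -5 + t (O(t) = 3 + (-8 + t) = -5 + t)
u(2)*(-40 + 9*O(5)) = (1 + 2**2 + 10*2)*(-40 + 9*(-5 + 5)) = (1 + 4 + 20)*(-40 + 9*0) = 25*(-40 + 0) = 25*(-40) = -1000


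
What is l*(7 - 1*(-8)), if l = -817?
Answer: -12255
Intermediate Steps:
l*(7 - 1*(-8)) = -817*(7 - 1*(-8)) = -817*(7 + 8) = -817*15 = -12255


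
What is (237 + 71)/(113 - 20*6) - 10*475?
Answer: -4794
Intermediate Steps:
(237 + 71)/(113 - 20*6) - 10*475 = 308/(113 - 120) - 4750 = 308/(-7) - 4750 = 308*(-⅐) - 4750 = -44 - 4750 = -4794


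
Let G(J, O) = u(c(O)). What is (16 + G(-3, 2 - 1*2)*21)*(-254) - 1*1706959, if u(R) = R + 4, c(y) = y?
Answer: -1732359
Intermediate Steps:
u(R) = 4 + R
G(J, O) = 4 + O
(16 + G(-3, 2 - 1*2)*21)*(-254) - 1*1706959 = (16 + (4 + (2 - 1*2))*21)*(-254) - 1*1706959 = (16 + (4 + (2 - 2))*21)*(-254) - 1706959 = (16 + (4 + 0)*21)*(-254) - 1706959 = (16 + 4*21)*(-254) - 1706959 = (16 + 84)*(-254) - 1706959 = 100*(-254) - 1706959 = -25400 - 1706959 = -1732359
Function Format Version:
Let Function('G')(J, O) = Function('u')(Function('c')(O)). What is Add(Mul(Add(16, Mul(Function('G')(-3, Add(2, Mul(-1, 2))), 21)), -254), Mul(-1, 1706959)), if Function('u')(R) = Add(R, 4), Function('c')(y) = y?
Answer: -1732359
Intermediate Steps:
Function('u')(R) = Add(4, R)
Function('G')(J, O) = Add(4, O)
Add(Mul(Add(16, Mul(Function('G')(-3, Add(2, Mul(-1, 2))), 21)), -254), Mul(-1, 1706959)) = Add(Mul(Add(16, Mul(Add(4, Add(2, Mul(-1, 2))), 21)), -254), Mul(-1, 1706959)) = Add(Mul(Add(16, Mul(Add(4, Add(2, -2)), 21)), -254), -1706959) = Add(Mul(Add(16, Mul(Add(4, 0), 21)), -254), -1706959) = Add(Mul(Add(16, Mul(4, 21)), -254), -1706959) = Add(Mul(Add(16, 84), -254), -1706959) = Add(Mul(100, -254), -1706959) = Add(-25400, -1706959) = -1732359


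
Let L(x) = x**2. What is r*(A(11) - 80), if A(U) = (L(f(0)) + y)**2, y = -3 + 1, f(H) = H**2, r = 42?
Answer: -3192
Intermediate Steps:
y = -2
A(U) = 4 (A(U) = ((0**2)**2 - 2)**2 = (0**2 - 2)**2 = (0 - 2)**2 = (-2)**2 = 4)
r*(A(11) - 80) = 42*(4 - 80) = 42*(-76) = -3192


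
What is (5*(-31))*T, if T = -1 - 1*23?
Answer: 3720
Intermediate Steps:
T = -24 (T = -1 - 23 = -24)
(5*(-31))*T = (5*(-31))*(-24) = -155*(-24) = 3720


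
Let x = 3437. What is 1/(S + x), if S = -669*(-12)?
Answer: 1/11465 ≈ 8.7222e-5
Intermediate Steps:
S = 8028
1/(S + x) = 1/(8028 + 3437) = 1/11465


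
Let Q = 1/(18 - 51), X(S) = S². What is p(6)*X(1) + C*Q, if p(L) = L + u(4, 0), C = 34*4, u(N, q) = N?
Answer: 194/33 ≈ 5.8788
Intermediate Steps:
C = 136
p(L) = 4 + L (p(L) = L + 4 = 4 + L)
Q = -1/33 (Q = 1/(-33) = -1/33 ≈ -0.030303)
p(6)*X(1) + C*Q = (4 + 6)*1² + 136*(-1/33) = 10*1 - 136/33 = 10 - 136/33 = 194/33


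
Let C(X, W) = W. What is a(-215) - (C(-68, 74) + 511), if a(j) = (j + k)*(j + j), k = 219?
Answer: -2305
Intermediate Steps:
a(j) = 2*j*(219 + j) (a(j) = (j + 219)*(j + j) = (219 + j)*(2*j) = 2*j*(219 + j))
a(-215) - (C(-68, 74) + 511) = 2*(-215)*(219 - 215) - (74 + 511) = 2*(-215)*4 - 1*585 = -1720 - 585 = -2305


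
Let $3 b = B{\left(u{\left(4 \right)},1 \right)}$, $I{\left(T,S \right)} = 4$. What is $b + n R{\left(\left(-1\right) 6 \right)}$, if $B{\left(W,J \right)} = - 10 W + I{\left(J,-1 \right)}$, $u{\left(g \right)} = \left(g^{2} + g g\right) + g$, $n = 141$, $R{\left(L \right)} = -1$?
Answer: $- \frac{779}{3} \approx -259.67$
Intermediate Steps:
$u{\left(g \right)} = g + 2 g^{2}$ ($u{\left(g \right)} = \left(g^{2} + g^{2}\right) + g = 2 g^{2} + g = g + 2 g^{2}$)
$B{\left(W,J \right)} = 4 - 10 W$ ($B{\left(W,J \right)} = - 10 W + 4 = 4 - 10 W$)
$b = - \frac{356}{3}$ ($b = \frac{4 - 10 \cdot 4 \left(1 + 2 \cdot 4\right)}{3} = \frac{4 - 10 \cdot 4 \left(1 + 8\right)}{3} = \frac{4 - 10 \cdot 4 \cdot 9}{3} = \frac{4 - 360}{3} = \frac{1}{3} \left(-356\right) = - \frac{356}{3} \approx -118.67$)
$b + n R{\left(\left(-1\right) 6 \right)} = - \frac{356}{3} + 141 \left(-1\right) = - \frac{356}{3} - 141 = - \frac{779}{3}$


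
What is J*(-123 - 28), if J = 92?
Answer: -13892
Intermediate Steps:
J*(-123 - 28) = 92*(-123 - 28) = 92*(-151) = -13892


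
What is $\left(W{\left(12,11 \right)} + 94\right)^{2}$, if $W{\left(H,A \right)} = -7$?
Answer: $7569$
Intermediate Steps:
$\left(W{\left(12,11 \right)} + 94\right)^{2} = \left(-7 + 94\right)^{2} = 87^{2} = 7569$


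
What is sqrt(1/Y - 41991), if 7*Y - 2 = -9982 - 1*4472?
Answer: I*sqrt(2192563281607)/7226 ≈ 204.92*I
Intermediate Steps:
Y = -14452/7 (Y = 2/7 + (-9982 - 1*4472)/7 = 2/7 + (-9982 - 4472)/7 = 2/7 + (1/7)*(-14454) = 2/7 - 14454/7 = -14452/7 ≈ -2064.6)
sqrt(1/Y - 41991) = sqrt(1/(-14452/7) - 41991) = sqrt(-7/14452 - 41991) = sqrt(-606853939/14452) = I*sqrt(2192563281607)/7226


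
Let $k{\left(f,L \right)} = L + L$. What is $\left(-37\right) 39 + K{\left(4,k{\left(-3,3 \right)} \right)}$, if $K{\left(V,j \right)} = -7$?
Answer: $-1450$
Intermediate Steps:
$k{\left(f,L \right)} = 2 L$
$\left(-37\right) 39 + K{\left(4,k{\left(-3,3 \right)} \right)} = \left(-37\right) 39 - 7 = -1443 - 7 = -1450$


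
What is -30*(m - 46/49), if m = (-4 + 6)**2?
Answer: -4500/49 ≈ -91.837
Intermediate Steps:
m = 4 (m = 2**2 = 4)
-30*(m - 46/49) = -30*(4 - 46/49) = -30*150/49 = -4500/49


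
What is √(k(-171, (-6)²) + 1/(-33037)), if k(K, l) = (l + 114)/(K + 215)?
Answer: √1800865568942/726814 ≈ 1.8464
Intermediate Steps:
k(K, l) = (114 + l)/(215 + K)
√(k(-171, (-6)²) + 1/(-33037)) = √((114 + (-6)²)/(215 - 171) + 1/(-33037)) = √((114 + 36)/44 - 1/33037) = √((1/44)*150 - 1/33037) = √(75/22 - 1/33037) = √(2477753/726814) = √1800865568942/726814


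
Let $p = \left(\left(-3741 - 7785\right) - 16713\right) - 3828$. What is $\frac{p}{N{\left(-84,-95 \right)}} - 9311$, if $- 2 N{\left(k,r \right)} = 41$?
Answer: $- \frac{317617}{41} \approx -7746.8$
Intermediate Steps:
$N{\left(k,r \right)} = - \frac{41}{2}$ ($N{\left(k,r \right)} = \left(- \frac{1}{2}\right) 41 = - \frac{41}{2}$)
$p = -32067$ ($p = \left(-11526 - 16713\right) - 3828 = -28239 - 3828 = -32067$)
$\frac{p}{N{\left(-84,-95 \right)}} - 9311 = - \frac{32067}{- \frac{41}{2}} - 9311 = \left(-32067\right) \left(- \frac{2}{41}\right) - 9311 = \frac{64134}{41} - 9311 = - \frac{317617}{41}$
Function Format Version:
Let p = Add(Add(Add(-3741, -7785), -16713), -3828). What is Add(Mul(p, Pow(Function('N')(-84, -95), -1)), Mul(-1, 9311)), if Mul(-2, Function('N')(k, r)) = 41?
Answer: Rational(-317617, 41) ≈ -7746.8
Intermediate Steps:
Function('N')(k, r) = Rational(-41, 2) (Function('N')(k, r) = Mul(Rational(-1, 2), 41) = Rational(-41, 2))
p = -32067 (p = Add(Add(-11526, -16713), -3828) = Add(-28239, -3828) = -32067)
Add(Mul(p, Pow(Function('N')(-84, -95), -1)), Mul(-1, 9311)) = Add(Mul(-32067, Pow(Rational(-41, 2), -1)), Mul(-1, 9311)) = Add(Mul(-32067, Rational(-2, 41)), -9311) = Add(Rational(64134, 41), -9311) = Rational(-317617, 41)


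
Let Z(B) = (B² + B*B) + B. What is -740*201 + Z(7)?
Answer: -148635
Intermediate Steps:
Z(B) = B + 2*B² (Z(B) = (B² + B²) + B = 2*B² + B = B + 2*B²)
-740*201 + Z(7) = -740*201 + 7*(1 + 2*7) = -148740 + 7*(1 + 14) = -148740 + 7*15 = -148740 + 105 = -148635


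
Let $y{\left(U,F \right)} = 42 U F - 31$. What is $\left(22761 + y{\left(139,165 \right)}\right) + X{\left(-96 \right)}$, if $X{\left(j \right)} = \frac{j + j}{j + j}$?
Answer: $986001$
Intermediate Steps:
$X{\left(j \right)} = 1$ ($X{\left(j \right)} = \frac{2 j}{2 j} = 2 j \frac{1}{2 j} = 1$)
$y{\left(U,F \right)} = -31 + 42 F U$ ($y{\left(U,F \right)} = 42 F U - 31 = -31 + 42 F U$)
$\left(22761 + y{\left(139,165 \right)}\right) + X{\left(-96 \right)} = \left(22761 - \left(31 - 963270\right)\right) + 1 = \left(22761 + \left(-31 + 963270\right)\right) + 1 = \left(22761 + 963239\right) + 1 = 986000 + 1 = 986001$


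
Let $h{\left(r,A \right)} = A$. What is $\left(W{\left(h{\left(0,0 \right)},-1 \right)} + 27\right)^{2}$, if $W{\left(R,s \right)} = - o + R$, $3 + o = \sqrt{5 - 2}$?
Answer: $\left(30 - \sqrt{3}\right)^{2} \approx 799.08$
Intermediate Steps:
$o = -3 + \sqrt{3}$ ($o = -3 + \sqrt{5 - 2} = -3 + \sqrt{3} \approx -1.268$)
$W{\left(R,s \right)} = 3 + R - \sqrt{3}$ ($W{\left(R,s \right)} = - (-3 + \sqrt{3}) + R = \left(3 - \sqrt{3}\right) + R = 3 + R - \sqrt{3}$)
$\left(W{\left(h{\left(0,0 \right)},-1 \right)} + 27\right)^{2} = \left(\left(3 + 0 - \sqrt{3}\right) + 27\right)^{2} = \left(\left(3 - \sqrt{3}\right) + 27\right)^{2} = \left(30 - \sqrt{3}\right)^{2}$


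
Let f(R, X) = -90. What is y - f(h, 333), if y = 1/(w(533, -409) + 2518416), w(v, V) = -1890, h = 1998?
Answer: 226487341/2516526 ≈ 90.000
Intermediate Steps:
y = 1/2516526 (y = 1/(-1890 + 2518416) = 1/2516526 ≈ 3.9737e-7)
y - f(h, 333) = 1/2516526 - 1*(-90) = 1/2516526 + 90 = 226487341/2516526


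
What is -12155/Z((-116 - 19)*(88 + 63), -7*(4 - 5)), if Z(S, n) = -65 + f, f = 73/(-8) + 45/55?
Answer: 1069640/6451 ≈ 165.81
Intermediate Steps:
f = -731/88 (f = 73*(-1/8) + 45*(1/55) = -73/8 + 9/11 = -731/88 ≈ -8.3068)
Z(S, n) = -6451/88 (Z(S, n) = -65 - 731/88 = -6451/88)
-12155/Z((-116 - 19)*(88 + 63), -7*(4 - 5)) = -12155/(-6451/88) = -12155*(-88/6451) = 1069640/6451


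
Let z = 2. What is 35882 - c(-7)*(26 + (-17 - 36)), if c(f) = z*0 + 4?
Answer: 35990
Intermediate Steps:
c(f) = 4 (c(f) = 2*0 + 4 = 0 + 4 = 4)
35882 - c(-7)*(26 + (-17 - 36)) = 35882 - 4*(26 + (-17 - 36)) = 35882 - 4*(26 - 53) = 35882 - 4*(-27) = 35882 - 1*(-108) = 35882 + 108 = 35990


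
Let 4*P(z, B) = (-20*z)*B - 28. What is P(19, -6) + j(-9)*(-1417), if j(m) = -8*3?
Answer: 34571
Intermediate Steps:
j(m) = -24
P(z, B) = -7 - 5*B*z (P(z, B) = ((-20*z)*B - 28)/4 = (-20*B*z - 28)/4 = (-28 - 20*B*z)/4 = -7 - 5*B*z)
P(19, -6) + j(-9)*(-1417) = (-7 - 5*(-6)*19) - 24*(-1417) = (-7 + 570) + 34008 = 563 + 34008 = 34571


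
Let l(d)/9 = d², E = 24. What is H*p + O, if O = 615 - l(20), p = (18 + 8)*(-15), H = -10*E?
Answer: 90615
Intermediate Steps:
H = -240 (H = -10*24 = -240)
l(d) = 9*d²
p = -390 (p = 26*(-15) = -390)
O = -2985 (O = 615 - 9*20² = 615 - 9*400 = 615 - 1*3600 = 615 - 3600 = -2985)
H*p + O = -240*(-390) - 2985 = 93600 - 2985 = 90615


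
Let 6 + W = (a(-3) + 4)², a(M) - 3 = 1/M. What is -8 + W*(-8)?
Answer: -2840/9 ≈ -315.56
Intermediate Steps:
a(M) = 3 + 1/M
W = 346/9 (W = -6 + ((3 + 1/(-3)) + 4)² = -6 + ((3 - ⅓) + 4)² = -6 + (8/3 + 4)² = -6 + (20/3)² = -6 + 400/9 = 346/9 ≈ 38.444)
-8 + W*(-8) = -8 + (346/9)*(-8) = -8 - 2768/9 = -2840/9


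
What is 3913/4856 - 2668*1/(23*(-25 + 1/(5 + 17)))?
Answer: 14540749/2665944 ≈ 5.4543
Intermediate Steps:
3913/4856 - 2668*1/(23*(-25 + 1/(5 + 17))) = 3913*(1/4856) - 2668*1/(23*(-25 + 1/22)) = 3913/4856 - 2668*1/(23*(-25 + 1/22)) = 3913/4856 - 2668/((-549/22*23)) = 3913/4856 - 2668/(-12627/22) = 3913/4856 - 2668*(-22/12627) = 3913/4856 + 2552/549 = 14540749/2665944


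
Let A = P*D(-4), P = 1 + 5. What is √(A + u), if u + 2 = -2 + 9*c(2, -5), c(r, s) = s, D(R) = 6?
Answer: I*√13 ≈ 3.6056*I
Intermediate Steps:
P = 6
A = 36 (A = 6*6 = 36)
u = -49 (u = -2 + (-2 + 9*(-5)) = -2 + (-2 - 45) = -2 - 47 = -49)
√(A + u) = √(36 - 49) = √(-13) = I*√13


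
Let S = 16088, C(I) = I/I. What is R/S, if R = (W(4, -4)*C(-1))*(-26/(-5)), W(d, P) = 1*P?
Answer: -13/10055 ≈ -0.0012929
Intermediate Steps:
C(I) = 1
W(d, P) = P
R = -104/5 (R = (-4*1)*(-26/(-5)) = -(-104)*(-1)/5 = -4*26/5 = -104/5 ≈ -20.800)
R/S = -104/5/16088 = -104/5*1/16088 = -13/10055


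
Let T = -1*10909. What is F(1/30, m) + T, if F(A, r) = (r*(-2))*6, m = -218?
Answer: -8293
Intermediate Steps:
F(A, r) = -12*r (F(A, r) = -2*r*6 = -12*r)
T = -10909
F(1/30, m) + T = -12*(-218) - 10909 = 2616 - 10909 = -8293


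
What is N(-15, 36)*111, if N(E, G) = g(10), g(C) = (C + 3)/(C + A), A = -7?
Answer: 481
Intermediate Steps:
g(C) = (3 + C)/(-7 + C) (g(C) = (C + 3)/(C - 7) = (3 + C)/(-7 + C))
N(E, G) = 13/3 (N(E, G) = (3 + 10)/(-7 + 10) = 13/3)
N(-15, 36)*111 = (13/3)*111 = 481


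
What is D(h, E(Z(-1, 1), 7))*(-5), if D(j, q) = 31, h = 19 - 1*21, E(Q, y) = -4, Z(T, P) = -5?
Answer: -155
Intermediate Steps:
h = -2 (h = 19 - 21 = -2)
D(h, E(Z(-1, 1), 7))*(-5) = 31*(-5) = -155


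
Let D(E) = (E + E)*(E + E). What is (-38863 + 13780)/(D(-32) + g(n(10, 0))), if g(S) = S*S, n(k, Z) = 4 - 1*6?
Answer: -25083/4100 ≈ -6.1178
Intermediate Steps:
D(E) = 4*E² (D(E) = (2*E)*(2*E) = 4*E²)
n(k, Z) = -2 (n(k, Z) = 4 - 6 = -2)
g(S) = S²
(-38863 + 13780)/(D(-32) + g(n(10, 0))) = (-38863 + 13780)/(4*(-32)² + (-2)²) = -25083/(4*1024 + 4) = -25083/(4096 + 4) = -25083/4100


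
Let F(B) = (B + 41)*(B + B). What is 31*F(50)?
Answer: 282100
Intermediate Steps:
F(B) = 2*B*(41 + B) (F(B) = (41 + B)*(2*B) = 2*B*(41 + B))
31*F(50) = 31*(2*50*(41 + 50)) = 31*(2*50*91) = 31*9100 = 282100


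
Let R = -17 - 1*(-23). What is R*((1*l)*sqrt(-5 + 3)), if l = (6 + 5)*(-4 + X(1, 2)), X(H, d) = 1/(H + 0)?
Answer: -198*I*sqrt(2) ≈ -280.01*I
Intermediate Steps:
X(H, d) = 1/H
l = -33 (l = (6 + 5)*(-4 + 1/1) = 11*(-4 + 1) = 11*(-3) = -33)
R = 6 (R = -17 + 23 = 6)
R*((1*l)*sqrt(-5 + 3)) = 6*((1*(-33))*sqrt(-5 + 3)) = 6*(-33*I*sqrt(2)) = -198*I*sqrt(2)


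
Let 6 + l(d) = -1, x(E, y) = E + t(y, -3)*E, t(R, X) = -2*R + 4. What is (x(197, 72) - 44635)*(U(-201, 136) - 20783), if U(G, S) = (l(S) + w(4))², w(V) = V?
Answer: 1496101932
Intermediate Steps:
t(R, X) = 4 - 2*R
x(E, y) = E + E*(4 - 2*y) (x(E, y) = E + (4 - 2*y)*E = E + E*(4 - 2*y))
l(d) = -7 (l(d) = -6 - 1 = -7)
U(G, S) = 9 (U(G, S) = (-7 + 4)² = (-3)² = 9)
(x(197, 72) - 44635)*(U(-201, 136) - 20783) = (197*(5 - 2*72) - 44635)*(9 - 20783) = (197*(5 - 144) - 44635)*(-20774) = (197*(-139) - 44635)*(-20774) = (-27383 - 44635)*(-20774) = -72018*(-20774) = 1496101932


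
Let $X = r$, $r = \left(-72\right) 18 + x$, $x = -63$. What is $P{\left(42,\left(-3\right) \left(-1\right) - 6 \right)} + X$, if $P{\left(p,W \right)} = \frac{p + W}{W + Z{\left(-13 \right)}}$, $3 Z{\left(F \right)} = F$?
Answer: $- \frac{30015}{22} \approx -1364.3$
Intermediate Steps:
$Z{\left(F \right)} = \frac{F}{3}$
$P{\left(p,W \right)} = \frac{W + p}{- \frac{13}{3} + W}$ ($P{\left(p,W \right)} = \frac{p + W}{W + \frac{1}{3} \left(-13\right)} = \frac{W + p}{W - \frac{13}{3}} = \frac{W + p}{- \frac{13}{3} + W}$)
$r = -1359$ ($r = \left(-72\right) 18 - 63 = -1296 - 63 = -1359$)
$X = -1359$
$P{\left(42,\left(-3\right) \left(-1\right) - 6 \right)} + X = \frac{3 \left(\left(\left(-3\right) \left(-1\right) - 6\right) + 42\right)}{-13 + 3 \left(\left(-3\right) \left(-1\right) - 6\right)} - 1359 = \frac{3 \left(\left(3 - 6\right) + 42\right)}{-13 + 3 \left(3 - 6\right)} - 1359 = \frac{3 \left(-3 + 42\right)}{-13 + 3 \left(-3\right)} - 1359 = 3 \frac{1}{-13 - 9} \cdot 39 - 1359 = 3 \frac{1}{-22} \cdot 39 - 1359 = 3 \left(- \frac{1}{22}\right) 39 - 1359 = - \frac{117}{22} - 1359 = - \frac{30015}{22}$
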